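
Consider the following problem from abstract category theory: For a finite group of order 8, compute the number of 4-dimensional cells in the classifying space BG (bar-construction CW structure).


In the bar-construction CW model of BG, the n-cells are indexed by
n-tuples [g_1|...|g_n] of non-identity elements of G (degenerate
simplices with some g_i = e do not contribute cells), so there are
(|G| - 1)^n n-cells.
For dim = 4 with |G| = 8:
cells = (8 - 1)^4 = 7^4 = 2401

2401


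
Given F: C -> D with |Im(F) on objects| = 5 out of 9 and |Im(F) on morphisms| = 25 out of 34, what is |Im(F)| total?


The image of F consists of distinct objects and distinct morphisms.
|Im(F)| on objects = 5
|Im(F)| on morphisms = 25
Total image cardinality = 5 + 25 = 30

30


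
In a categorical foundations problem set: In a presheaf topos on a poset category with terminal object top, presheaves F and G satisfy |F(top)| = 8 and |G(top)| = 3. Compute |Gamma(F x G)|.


Global sections of a presheaf on a poset with terminal top satisfy
Gamma(H) ~ H(top). Presheaves admit pointwise products, so
(F x G)(top) = F(top) x G(top) (Cartesian product).
|Gamma(F x G)| = |F(top)| * |G(top)| = 8 * 3 = 24.

24


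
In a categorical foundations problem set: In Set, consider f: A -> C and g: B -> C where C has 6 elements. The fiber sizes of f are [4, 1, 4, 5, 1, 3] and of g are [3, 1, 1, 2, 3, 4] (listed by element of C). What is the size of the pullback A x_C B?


The pullback A x_C B consists of pairs (a, b) with f(a) = g(b).
For each element c in C, the fiber product has |f^-1(c)| * |g^-1(c)| elements.
Summing over C: 4 * 3 + 1 * 1 + 4 * 1 + 5 * 2 + 1 * 3 + 3 * 4
= 12 + 1 + 4 + 10 + 3 + 12 = 42

42


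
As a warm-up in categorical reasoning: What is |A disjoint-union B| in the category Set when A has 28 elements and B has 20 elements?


In Set, the coproduct A + B is the disjoint union.
|A + B| = |A| + |B| = 28 + 20 = 48

48


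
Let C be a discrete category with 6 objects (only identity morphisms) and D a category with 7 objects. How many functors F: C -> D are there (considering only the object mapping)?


A functor from a discrete category C to D is determined by
where each object maps. Each of the 6 objects of C can map
to any of the 7 objects of D independently.
Number of functors = 7^6 = 117649

117649


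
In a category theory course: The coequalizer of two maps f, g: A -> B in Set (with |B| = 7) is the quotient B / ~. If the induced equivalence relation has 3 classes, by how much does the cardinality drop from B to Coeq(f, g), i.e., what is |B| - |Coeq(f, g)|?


The coequalizer Coeq(f, g) = B / ~ has one element per equivalence class.
|B| = 7, |Coeq(f, g)| = 3.
|B| - |Coeq(f, g)| = 7 - 3 = 4.

4


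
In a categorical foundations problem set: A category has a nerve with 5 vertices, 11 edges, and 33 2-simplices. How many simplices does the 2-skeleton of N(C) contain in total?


The 2-skeleton of the nerve N(C) consists of simplices in dimensions 0, 1, 2:
  |N(C)_0| = 5 (objects)
  |N(C)_1| = 11 (morphisms)
  |N(C)_2| = 33 (composable pairs)
Total = 5 + 11 + 33 = 49

49


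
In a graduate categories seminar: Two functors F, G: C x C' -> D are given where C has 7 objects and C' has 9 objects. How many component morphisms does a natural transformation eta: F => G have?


A natural transformation eta: F => G assigns one component morphism per
object of the domain category.
The domain is the product category C x C', so
|Ob(C x C')| = |Ob(C)| * |Ob(C')| = 7 * 9 = 63.
Therefore eta has 63 component morphisms.

63


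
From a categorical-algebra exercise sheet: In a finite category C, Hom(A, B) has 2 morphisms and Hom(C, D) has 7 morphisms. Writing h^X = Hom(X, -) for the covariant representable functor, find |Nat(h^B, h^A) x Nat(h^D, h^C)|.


By the Yoneda lemma, Nat(h^B, h^A) is isomorphic to Hom(A, B),
so |Nat(h^B, h^A)| = |Hom(A, B)| and |Nat(h^D, h^C)| = |Hom(C, D)|.
|Hom(A, B)| = 2, |Hom(C, D)| = 7.
|Nat(h^B, h^A) x Nat(h^D, h^C)| = 2 * 7 = 14

14


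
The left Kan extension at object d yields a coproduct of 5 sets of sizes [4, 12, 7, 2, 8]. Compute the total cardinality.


Pointwise, the left Kan extension (Lan_F H)(d) is the colimit, indexed
by the comma category (F downarrow d), of H composed with the
projection (F downarrow d) -> C. Here that colimit is given
as a coproduct (disjoint union) of sets, so its cardinality is the
sum of the sizes of the summands.
Coproduct of sets with sizes: 4 + 12 + 7 + 2 + 8
= 33

33


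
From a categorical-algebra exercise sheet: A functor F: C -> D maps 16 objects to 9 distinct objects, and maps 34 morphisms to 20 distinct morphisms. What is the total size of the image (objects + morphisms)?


The image of F consists of distinct objects and distinct morphisms.
|Im(F)| on objects = 9
|Im(F)| on morphisms = 20
Total image cardinality = 9 + 20 = 29

29


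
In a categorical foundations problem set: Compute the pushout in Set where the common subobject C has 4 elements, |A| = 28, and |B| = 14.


The pushout A +_C B identifies the images of C in A and B.
|A +_C B| = |A| + |B| - |C| (for injections).
= 28 + 14 - 4 = 38

38


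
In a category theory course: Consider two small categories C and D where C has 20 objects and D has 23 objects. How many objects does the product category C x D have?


The product category C x D has objects that are pairs (c, d).
Number of pairs = |Ob(C)| * |Ob(D)| = 20 * 23 = 460

460


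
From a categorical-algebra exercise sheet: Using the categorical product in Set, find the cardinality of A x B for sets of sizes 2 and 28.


In Set, the product A x B is the Cartesian product.
By the universal property, |A x B| = |A| * |B|.
|A x B| = 2 * 28 = 56

56


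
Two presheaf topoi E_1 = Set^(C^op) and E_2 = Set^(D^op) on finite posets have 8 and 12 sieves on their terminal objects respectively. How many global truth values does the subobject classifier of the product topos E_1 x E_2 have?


In a product of presheaf topoi E_1 x E_2, the subobject classifier
is Omega = Omega_1 x Omega_2 (componentwise), so
|Omega(top)| = |Omega_1(top_1)| * |Omega_2(top_2)|.
= 8 * 12 = 96.

96


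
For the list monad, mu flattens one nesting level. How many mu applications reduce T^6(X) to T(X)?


Each application of mu: T^2 -> T removes one layer of nesting.
Starting at depth 6 (i.e., T^6(X)), we need to reach T(X).
Number of mu applications = 6 - 1 = 5

5


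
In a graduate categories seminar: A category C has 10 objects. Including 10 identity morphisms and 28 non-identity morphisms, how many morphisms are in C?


Each object has an identity morphism, giving 10 identities.
Adding the 28 non-identity morphisms:
Total = 10 + 28 = 38

38


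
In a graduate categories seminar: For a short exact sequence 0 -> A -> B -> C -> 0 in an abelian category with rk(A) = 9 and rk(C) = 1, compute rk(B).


For a short exact sequence 0 -> A -> B -> C -> 0,
rank is additive: rank(B) = rank(A) + rank(C).
rank(B) = 9 + 1 = 10

10


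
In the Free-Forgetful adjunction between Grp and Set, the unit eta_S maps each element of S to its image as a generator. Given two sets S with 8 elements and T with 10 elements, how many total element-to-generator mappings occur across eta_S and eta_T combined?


The unit eta_X: X -> U(F(X)) of the Free-Forgetful adjunction
maps each element of X to a generator of F(X). For X = S + T (disjoint
union in Set), |S + T| = |S| + |T|.
Total mappings = 8 + 10 = 18.

18


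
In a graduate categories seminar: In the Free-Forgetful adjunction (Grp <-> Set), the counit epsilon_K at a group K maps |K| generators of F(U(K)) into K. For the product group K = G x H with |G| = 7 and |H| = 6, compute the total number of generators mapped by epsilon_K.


The counit epsilon_K: F(U(K)) -> K of the Free-Forgetful adjunction
maps |K| generators of F(U(K)) into K. For K = G x H (the product group),
|G x H| = |G| * |H|.
Total generators mapped = 7 * 6 = 42.

42


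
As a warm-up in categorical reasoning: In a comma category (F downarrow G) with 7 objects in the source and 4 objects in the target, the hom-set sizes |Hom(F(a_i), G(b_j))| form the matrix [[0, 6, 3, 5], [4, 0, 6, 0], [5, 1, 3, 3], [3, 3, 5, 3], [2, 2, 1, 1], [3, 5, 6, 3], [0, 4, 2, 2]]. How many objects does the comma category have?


Objects of (F downarrow G) are triples (a, b, h: F(a)->G(b)).
The count equals the sum of all entries in the hom-matrix.
sum(row 0) = 14
sum(row 1) = 10
sum(row 2) = 12
sum(row 3) = 14
sum(row 4) = 6
sum(row 5) = 17
sum(row 6) = 8
Grand total = 81

81


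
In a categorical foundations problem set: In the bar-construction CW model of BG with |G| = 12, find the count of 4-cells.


In the bar-construction CW model of BG, the n-cells are indexed by
n-tuples [g_1|...|g_n] of non-identity elements of G (degenerate
simplices with some g_i = e do not contribute cells), so there are
(|G| - 1)^n n-cells.
For dim = 4 with |G| = 12:
cells = (12 - 1)^4 = 11^4 = 14641

14641


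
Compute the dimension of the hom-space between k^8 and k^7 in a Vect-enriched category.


In Vect-enriched categories, Hom(k^n, k^m) is the space of m x n matrices.
dim(Hom(k^8, k^7)) = 7 * 8 = 56

56


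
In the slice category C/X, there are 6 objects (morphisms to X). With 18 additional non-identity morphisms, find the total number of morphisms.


In the slice category C/X, objects are morphisms to X.
Identity morphisms: 6 (one per object of C/X).
Non-identity morphisms: 18.
Total = 6 + 18 = 24

24


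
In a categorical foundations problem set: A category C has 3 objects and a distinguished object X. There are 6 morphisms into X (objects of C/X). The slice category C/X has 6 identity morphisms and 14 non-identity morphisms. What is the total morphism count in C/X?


In the slice category C/X, objects are morphisms to X.
Identity morphisms: 6 (one per object of C/X).
Non-identity morphisms: 14.
Total = 6 + 14 = 20

20


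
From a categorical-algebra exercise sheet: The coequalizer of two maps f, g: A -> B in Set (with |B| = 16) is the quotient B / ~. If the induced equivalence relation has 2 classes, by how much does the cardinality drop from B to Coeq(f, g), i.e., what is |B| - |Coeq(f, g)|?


The coequalizer Coeq(f, g) = B / ~ has one element per equivalence class.
|B| = 16, |Coeq(f, g)| = 2.
|B| - |Coeq(f, g)| = 16 - 2 = 14.

14


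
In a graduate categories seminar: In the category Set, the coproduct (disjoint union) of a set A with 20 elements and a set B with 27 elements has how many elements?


In Set, the coproduct A + B is the disjoint union.
|A + B| = |A| + |B| = 20 + 27 = 47

47


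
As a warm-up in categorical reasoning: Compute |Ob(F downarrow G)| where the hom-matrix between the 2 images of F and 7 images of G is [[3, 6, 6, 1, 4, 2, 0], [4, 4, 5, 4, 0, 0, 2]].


Objects of (F downarrow G) are triples (a, b, h: F(a)->G(b)).
The count equals the sum of all entries in the hom-matrix.
sum(row 0) = 22
sum(row 1) = 19
Grand total = 41

41


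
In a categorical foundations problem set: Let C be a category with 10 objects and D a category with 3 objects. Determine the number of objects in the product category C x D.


The product category C x D has objects that are pairs (c, d).
Number of pairs = |Ob(C)| * |Ob(D)| = 10 * 3 = 30

30


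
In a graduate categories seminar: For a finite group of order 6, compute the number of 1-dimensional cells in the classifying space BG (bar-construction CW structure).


In the bar-construction CW model of BG, the n-cells are indexed by
n-tuples [g_1|...|g_n] of non-identity elements of G (degenerate
simplices with some g_i = e do not contribute cells), so there are
(|G| - 1)^n n-cells.
For dim = 1 with |G| = 6:
cells = (6 - 1)^1 = 5^1 = 5

5


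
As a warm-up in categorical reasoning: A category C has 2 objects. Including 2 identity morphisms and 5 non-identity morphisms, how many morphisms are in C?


Each object has an identity morphism, giving 2 identities.
Adding the 5 non-identity morphisms:
Total = 2 + 5 = 7

7


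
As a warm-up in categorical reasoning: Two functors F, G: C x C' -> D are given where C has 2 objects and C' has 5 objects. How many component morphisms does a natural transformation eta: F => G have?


A natural transformation eta: F => G assigns one component morphism per
object of the domain category.
The domain is the product category C x C', so
|Ob(C x C')| = |Ob(C)| * |Ob(C')| = 2 * 5 = 10.
Therefore eta has 10 component morphisms.

10


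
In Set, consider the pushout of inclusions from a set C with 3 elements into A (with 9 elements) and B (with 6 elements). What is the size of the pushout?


The pushout A +_C B identifies the images of C in A and B.
|A +_C B| = |A| + |B| - |C| (for injections).
= 9 + 6 - 3 = 12

12


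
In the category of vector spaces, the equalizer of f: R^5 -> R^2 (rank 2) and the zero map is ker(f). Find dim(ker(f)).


The equalizer of f and the zero map is ker(f).
By the rank-nullity theorem: dim(ker(f)) = dim(domain) - rank(f).
dim(ker(f)) = 5 - 2 = 3

3


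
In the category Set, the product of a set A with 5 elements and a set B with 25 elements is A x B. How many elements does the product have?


In Set, the product A x B is the Cartesian product.
By the universal property, |A x B| = |A| * |B|.
|A x B| = 5 * 25 = 125

125


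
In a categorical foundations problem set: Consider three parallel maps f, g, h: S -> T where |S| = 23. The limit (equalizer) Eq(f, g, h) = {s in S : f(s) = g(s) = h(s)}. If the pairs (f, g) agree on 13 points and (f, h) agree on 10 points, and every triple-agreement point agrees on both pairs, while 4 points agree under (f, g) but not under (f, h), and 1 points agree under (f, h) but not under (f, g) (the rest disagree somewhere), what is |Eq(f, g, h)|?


Eq(f, g, h) is the triple-agreement set: points in S where all three
maps take the same value. Using inclusion-exclusion on the pairwise data:
Pair (f, g) agrees on 13 points; pair (f, h) on 10 points.
Points agreeing under (f, g) but not (f, h) = 4; under (f, h) but not (f, g) = 1.
Triple-agreement = agreement-in-(f, g) minus points that agree under (f, g) but not (f, h):
|Eq(f, g, h)| = 13 - 4 = 9
(cross-check via (f, h): 10 - 1 = 9.)

9


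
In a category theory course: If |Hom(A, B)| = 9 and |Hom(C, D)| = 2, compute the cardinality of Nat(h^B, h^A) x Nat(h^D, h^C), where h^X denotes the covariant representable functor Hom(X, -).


By the Yoneda lemma, Nat(h^B, h^A) is isomorphic to Hom(A, B),
so |Nat(h^B, h^A)| = |Hom(A, B)| and |Nat(h^D, h^C)| = |Hom(C, D)|.
|Hom(A, B)| = 9, |Hom(C, D)| = 2.
|Nat(h^B, h^A) x Nat(h^D, h^C)| = 9 * 2 = 18

18


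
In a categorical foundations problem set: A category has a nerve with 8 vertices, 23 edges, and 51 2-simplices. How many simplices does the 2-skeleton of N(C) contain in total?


The 2-skeleton of the nerve N(C) consists of simplices in dimensions 0, 1, 2:
  |N(C)_0| = 8 (objects)
  |N(C)_1| = 23 (morphisms)
  |N(C)_2| = 51 (composable pairs)
Total = 8 + 23 + 51 = 82

82


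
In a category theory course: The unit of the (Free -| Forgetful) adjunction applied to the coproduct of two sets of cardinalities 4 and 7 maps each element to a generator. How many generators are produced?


The unit eta_X: X -> U(F(X)) of the Free-Forgetful adjunction
maps each element of X to a generator of F(X). For X = S + T (disjoint
union in Set), |S + T| = |S| + |T|.
Total mappings = 4 + 7 = 11.

11


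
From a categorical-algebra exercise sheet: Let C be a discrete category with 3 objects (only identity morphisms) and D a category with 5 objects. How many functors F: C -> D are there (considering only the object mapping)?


A functor from a discrete category C to D is determined by
where each object maps. Each of the 3 objects of C can map
to any of the 5 objects of D independently.
Number of functors = 5^3 = 125

125


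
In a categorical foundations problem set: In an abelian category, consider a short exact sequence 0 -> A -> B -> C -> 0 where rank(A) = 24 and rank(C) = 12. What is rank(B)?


For a short exact sequence 0 -> A -> B -> C -> 0,
rank is additive: rank(B) = rank(A) + rank(C).
rank(B) = 24 + 12 = 36

36


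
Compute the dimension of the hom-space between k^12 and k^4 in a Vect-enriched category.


In Vect-enriched categories, Hom(k^n, k^m) is the space of m x n matrices.
dim(Hom(k^12, k^4)) = 4 * 12 = 48

48


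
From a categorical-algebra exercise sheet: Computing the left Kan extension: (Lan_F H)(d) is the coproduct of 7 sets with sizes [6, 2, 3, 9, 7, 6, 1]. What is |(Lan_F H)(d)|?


Pointwise, the left Kan extension (Lan_F H)(d) is the colimit, indexed
by the comma category (F downarrow d), of H composed with the
projection (F downarrow d) -> C. Here that colimit is given
as a coproduct (disjoint union) of sets, so its cardinality is the
sum of the sizes of the summands.
Coproduct of sets with sizes: 6 + 2 + 3 + 9 + 7 + 6 + 1
= 34

34


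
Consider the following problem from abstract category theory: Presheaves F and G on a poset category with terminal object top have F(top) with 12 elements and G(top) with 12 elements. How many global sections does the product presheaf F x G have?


Global sections of a presheaf on a poset with terminal top satisfy
Gamma(H) ~ H(top). Presheaves admit pointwise products, so
(F x G)(top) = F(top) x G(top) (Cartesian product).
|Gamma(F x G)| = |F(top)| * |G(top)| = 12 * 12 = 144.

144


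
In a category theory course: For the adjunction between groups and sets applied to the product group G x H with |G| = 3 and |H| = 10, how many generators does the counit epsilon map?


The counit epsilon_K: F(U(K)) -> K of the Free-Forgetful adjunction
maps |K| generators of F(U(K)) into K. For K = G x H (the product group),
|G x H| = |G| * |H|.
Total generators mapped = 3 * 10 = 30.

30


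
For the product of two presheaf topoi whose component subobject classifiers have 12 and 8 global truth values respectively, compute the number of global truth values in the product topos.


In a product of presheaf topoi E_1 x E_2, the subobject classifier
is Omega = Omega_1 x Omega_2 (componentwise), so
|Omega(top)| = |Omega_1(top_1)| * |Omega_2(top_2)|.
= 12 * 8 = 96.

96


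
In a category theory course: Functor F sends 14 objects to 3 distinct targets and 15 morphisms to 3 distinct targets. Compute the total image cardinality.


The image of F consists of distinct objects and distinct morphisms.
|Im(F)| on objects = 3
|Im(F)| on morphisms = 3
Total image cardinality = 3 + 3 = 6

6


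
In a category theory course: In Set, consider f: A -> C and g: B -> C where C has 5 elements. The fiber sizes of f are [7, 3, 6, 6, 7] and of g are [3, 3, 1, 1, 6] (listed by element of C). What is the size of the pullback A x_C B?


The pullback A x_C B consists of pairs (a, b) with f(a) = g(b).
For each element c in C, the fiber product has |f^-1(c)| * |g^-1(c)| elements.
Summing over C: 7 * 3 + 3 * 3 + 6 * 1 + 6 * 1 + 7 * 6
= 21 + 9 + 6 + 6 + 42 = 84

84


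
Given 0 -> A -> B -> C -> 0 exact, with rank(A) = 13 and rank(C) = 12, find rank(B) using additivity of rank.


For a short exact sequence 0 -> A -> B -> C -> 0,
rank is additive: rank(B) = rank(A) + rank(C).
rank(B) = 13 + 12 = 25

25


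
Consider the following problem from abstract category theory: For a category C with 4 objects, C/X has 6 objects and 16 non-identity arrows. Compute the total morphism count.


In the slice category C/X, objects are morphisms to X.
Identity morphisms: 6 (one per object of C/X).
Non-identity morphisms: 16.
Total = 6 + 16 = 22

22


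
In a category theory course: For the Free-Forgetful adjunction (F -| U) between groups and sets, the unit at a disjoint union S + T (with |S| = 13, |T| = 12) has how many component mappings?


The unit eta_X: X -> U(F(X)) of the Free-Forgetful adjunction
maps each element of X to a generator of F(X). For X = S + T (disjoint
union in Set), |S + T| = |S| + |T|.
Total mappings = 13 + 12 = 25.

25


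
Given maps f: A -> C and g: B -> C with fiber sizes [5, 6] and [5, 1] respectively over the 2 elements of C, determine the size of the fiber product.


The pullback A x_C B consists of pairs (a, b) with f(a) = g(b).
For each element c in C, the fiber product has |f^-1(c)| * |g^-1(c)| elements.
Summing over C: 5 * 5 + 6 * 1
= 25 + 6 = 31

31


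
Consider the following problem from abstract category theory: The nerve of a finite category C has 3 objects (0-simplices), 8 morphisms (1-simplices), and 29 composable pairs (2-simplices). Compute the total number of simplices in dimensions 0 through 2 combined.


The 2-skeleton of the nerve N(C) consists of simplices in dimensions 0, 1, 2:
  |N(C)_0| = 3 (objects)
  |N(C)_1| = 8 (morphisms)
  |N(C)_2| = 29 (composable pairs)
Total = 3 + 8 + 29 = 40

40


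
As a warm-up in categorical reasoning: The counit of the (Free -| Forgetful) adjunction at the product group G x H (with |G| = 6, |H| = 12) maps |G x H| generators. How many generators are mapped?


The counit epsilon_K: F(U(K)) -> K of the Free-Forgetful adjunction
maps |K| generators of F(U(K)) into K. For K = G x H (the product group),
|G x H| = |G| * |H|.
Total generators mapped = 6 * 12 = 72.

72


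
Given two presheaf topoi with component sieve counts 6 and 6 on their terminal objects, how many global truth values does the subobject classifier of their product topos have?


In a product of presheaf topoi E_1 x E_2, the subobject classifier
is Omega = Omega_1 x Omega_2 (componentwise), so
|Omega(top)| = |Omega_1(top_1)| * |Omega_2(top_2)|.
= 6 * 6 = 36.

36


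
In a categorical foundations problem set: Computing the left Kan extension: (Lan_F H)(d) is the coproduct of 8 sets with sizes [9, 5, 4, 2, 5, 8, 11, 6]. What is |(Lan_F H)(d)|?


Pointwise, the left Kan extension (Lan_F H)(d) is the colimit, indexed
by the comma category (F downarrow d), of H composed with the
projection (F downarrow d) -> C. Here that colimit is given
as a coproduct (disjoint union) of sets, so its cardinality is the
sum of the sizes of the summands.
Coproduct of sets with sizes: 9 + 5 + 4 + 2 + 5 + 8 + 11 + 6
= 50

50


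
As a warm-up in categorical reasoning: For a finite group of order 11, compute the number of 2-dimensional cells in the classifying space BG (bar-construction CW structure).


In the bar-construction CW model of BG, the n-cells are indexed by
n-tuples [g_1|...|g_n] of non-identity elements of G (degenerate
simplices with some g_i = e do not contribute cells), so there are
(|G| - 1)^n n-cells.
For dim = 2 with |G| = 11:
cells = (11 - 1)^2 = 10^2 = 100

100


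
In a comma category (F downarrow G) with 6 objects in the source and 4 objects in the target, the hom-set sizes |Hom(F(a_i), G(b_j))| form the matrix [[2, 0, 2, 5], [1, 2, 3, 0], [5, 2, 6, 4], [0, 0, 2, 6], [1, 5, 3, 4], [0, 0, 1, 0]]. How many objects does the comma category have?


Objects of (F downarrow G) are triples (a, b, h: F(a)->G(b)).
The count equals the sum of all entries in the hom-matrix.
sum(row 0) = 9
sum(row 1) = 6
sum(row 2) = 17
sum(row 3) = 8
sum(row 4) = 13
sum(row 5) = 1
Grand total = 54

54


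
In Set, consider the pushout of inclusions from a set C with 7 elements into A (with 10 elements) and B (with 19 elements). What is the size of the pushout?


The pushout A +_C B identifies the images of C in A and B.
|A +_C B| = |A| + |B| - |C| (for injections).
= 10 + 19 - 7 = 22

22


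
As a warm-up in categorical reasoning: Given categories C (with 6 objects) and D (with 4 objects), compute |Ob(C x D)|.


The product category C x D has objects that are pairs (c, d).
Number of pairs = |Ob(C)| * |Ob(D)| = 6 * 4 = 24

24


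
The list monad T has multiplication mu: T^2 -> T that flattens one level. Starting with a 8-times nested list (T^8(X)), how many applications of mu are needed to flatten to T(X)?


Each application of mu: T^2 -> T removes one layer of nesting.
Starting at depth 8 (i.e., T^8(X)), we need to reach T(X).
Number of mu applications = 8 - 1 = 7

7


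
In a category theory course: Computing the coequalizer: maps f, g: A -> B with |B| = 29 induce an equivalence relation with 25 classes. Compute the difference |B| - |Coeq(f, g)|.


The coequalizer Coeq(f, g) = B / ~ has one element per equivalence class.
|B| = 29, |Coeq(f, g)| = 25.
|B| - |Coeq(f, g)| = 29 - 25 = 4.

4


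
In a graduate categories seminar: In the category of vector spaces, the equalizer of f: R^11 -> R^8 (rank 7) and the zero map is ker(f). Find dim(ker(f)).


The equalizer of f and the zero map is ker(f).
By the rank-nullity theorem: dim(ker(f)) = dim(domain) - rank(f).
dim(ker(f)) = 11 - 7 = 4

4


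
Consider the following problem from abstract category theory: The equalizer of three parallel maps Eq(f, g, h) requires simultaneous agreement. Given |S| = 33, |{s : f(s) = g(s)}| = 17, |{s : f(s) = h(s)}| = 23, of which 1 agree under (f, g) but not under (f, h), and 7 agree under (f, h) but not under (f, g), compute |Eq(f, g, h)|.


Eq(f, g, h) is the triple-agreement set: points in S where all three
maps take the same value. Using inclusion-exclusion on the pairwise data:
Pair (f, g) agrees on 17 points; pair (f, h) on 23 points.
Points agreeing under (f, g) but not (f, h) = 1; under (f, h) but not (f, g) = 7.
Triple-agreement = agreement-in-(f, g) minus points that agree under (f, g) but not (f, h):
|Eq(f, g, h)| = 17 - 1 = 16
(cross-check via (f, h): 23 - 7 = 16.)

16


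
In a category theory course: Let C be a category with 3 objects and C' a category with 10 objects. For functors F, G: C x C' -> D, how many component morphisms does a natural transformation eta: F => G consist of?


A natural transformation eta: F => G assigns one component morphism per
object of the domain category.
The domain is the product category C x C', so
|Ob(C x C')| = |Ob(C)| * |Ob(C')| = 3 * 10 = 30.
Therefore eta has 30 component morphisms.

30


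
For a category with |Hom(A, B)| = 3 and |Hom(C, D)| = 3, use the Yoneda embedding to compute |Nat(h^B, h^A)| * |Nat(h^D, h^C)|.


By the Yoneda lemma, Nat(h^B, h^A) is isomorphic to Hom(A, B),
so |Nat(h^B, h^A)| = |Hom(A, B)| and |Nat(h^D, h^C)| = |Hom(C, D)|.
|Hom(A, B)| = 3, |Hom(C, D)| = 3.
|Nat(h^B, h^A) x Nat(h^D, h^C)| = 3 * 3 = 9

9


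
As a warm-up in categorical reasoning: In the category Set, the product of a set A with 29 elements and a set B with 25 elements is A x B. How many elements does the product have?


In Set, the product A x B is the Cartesian product.
By the universal property, |A x B| = |A| * |B|.
|A x B| = 29 * 25 = 725

725


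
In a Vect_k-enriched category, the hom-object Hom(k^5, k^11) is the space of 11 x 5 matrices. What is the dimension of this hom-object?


In Vect-enriched categories, Hom(k^n, k^m) is the space of m x n matrices.
dim(Hom(k^5, k^11)) = 11 * 5 = 55

55


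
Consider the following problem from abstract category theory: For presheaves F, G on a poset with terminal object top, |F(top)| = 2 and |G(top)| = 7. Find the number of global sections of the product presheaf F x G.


Global sections of a presheaf on a poset with terminal top satisfy
Gamma(H) ~ H(top). Presheaves admit pointwise products, so
(F x G)(top) = F(top) x G(top) (Cartesian product).
|Gamma(F x G)| = |F(top)| * |G(top)| = 2 * 7 = 14.

14


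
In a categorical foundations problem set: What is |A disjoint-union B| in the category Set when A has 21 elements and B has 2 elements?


In Set, the coproduct A + B is the disjoint union.
|A + B| = |A| + |B| = 21 + 2 = 23

23


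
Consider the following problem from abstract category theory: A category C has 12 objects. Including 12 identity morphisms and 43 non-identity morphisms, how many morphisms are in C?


Each object has an identity morphism, giving 12 identities.
Adding the 43 non-identity morphisms:
Total = 12 + 43 = 55

55


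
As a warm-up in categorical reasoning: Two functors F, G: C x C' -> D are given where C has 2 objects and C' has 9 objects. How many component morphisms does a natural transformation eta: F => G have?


A natural transformation eta: F => G assigns one component morphism per
object of the domain category.
The domain is the product category C x C', so
|Ob(C x C')| = |Ob(C)| * |Ob(C')| = 2 * 9 = 18.
Therefore eta has 18 component morphisms.

18


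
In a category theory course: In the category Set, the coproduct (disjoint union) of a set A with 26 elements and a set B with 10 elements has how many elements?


In Set, the coproduct A + B is the disjoint union.
|A + B| = |A| + |B| = 26 + 10 = 36

36


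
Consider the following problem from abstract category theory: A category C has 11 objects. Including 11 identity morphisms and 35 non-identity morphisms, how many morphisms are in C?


Each object has an identity morphism, giving 11 identities.
Adding the 35 non-identity morphisms:
Total = 11 + 35 = 46

46


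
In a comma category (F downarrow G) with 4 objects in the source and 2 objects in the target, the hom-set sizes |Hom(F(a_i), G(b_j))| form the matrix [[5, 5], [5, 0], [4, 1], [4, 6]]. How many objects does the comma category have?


Objects of (F downarrow G) are triples (a, b, h: F(a)->G(b)).
The count equals the sum of all entries in the hom-matrix.
sum(row 0) = 10
sum(row 1) = 5
sum(row 2) = 5
sum(row 3) = 10
Grand total = 30

30


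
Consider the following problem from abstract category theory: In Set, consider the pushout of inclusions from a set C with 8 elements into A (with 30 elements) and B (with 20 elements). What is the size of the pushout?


The pushout A +_C B identifies the images of C in A and B.
|A +_C B| = |A| + |B| - |C| (for injections).
= 30 + 20 - 8 = 42

42


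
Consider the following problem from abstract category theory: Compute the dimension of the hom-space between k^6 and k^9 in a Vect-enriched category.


In Vect-enriched categories, Hom(k^n, k^m) is the space of m x n matrices.
dim(Hom(k^6, k^9)) = 9 * 6 = 54

54


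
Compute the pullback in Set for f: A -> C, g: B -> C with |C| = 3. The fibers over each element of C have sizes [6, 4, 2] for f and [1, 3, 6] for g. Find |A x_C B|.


The pullback A x_C B consists of pairs (a, b) with f(a) = g(b).
For each element c in C, the fiber product has |f^-1(c)| * |g^-1(c)| elements.
Summing over C: 6 * 1 + 4 * 3 + 2 * 6
= 6 + 12 + 12 = 30

30


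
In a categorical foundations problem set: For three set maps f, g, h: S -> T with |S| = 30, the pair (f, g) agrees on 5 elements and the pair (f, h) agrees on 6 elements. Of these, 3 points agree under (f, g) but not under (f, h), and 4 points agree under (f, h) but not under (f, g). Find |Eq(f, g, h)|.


Eq(f, g, h) is the triple-agreement set: points in S where all three
maps take the same value. Using inclusion-exclusion on the pairwise data:
Pair (f, g) agrees on 5 points; pair (f, h) on 6 points.
Points agreeing under (f, g) but not (f, h) = 3; under (f, h) but not (f, g) = 4.
Triple-agreement = agreement-in-(f, g) minus points that agree under (f, g) but not (f, h):
|Eq(f, g, h)| = 5 - 3 = 2
(cross-check via (f, h): 6 - 4 = 2.)

2


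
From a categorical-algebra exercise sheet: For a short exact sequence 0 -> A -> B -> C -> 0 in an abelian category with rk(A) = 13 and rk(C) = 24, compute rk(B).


For a short exact sequence 0 -> A -> B -> C -> 0,
rank is additive: rank(B) = rank(A) + rank(C).
rank(B) = 13 + 24 = 37

37


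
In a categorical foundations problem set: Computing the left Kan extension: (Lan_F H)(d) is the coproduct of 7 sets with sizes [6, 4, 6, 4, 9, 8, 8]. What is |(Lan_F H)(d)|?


Pointwise, the left Kan extension (Lan_F H)(d) is the colimit, indexed
by the comma category (F downarrow d), of H composed with the
projection (F downarrow d) -> C. Here that colimit is given
as a coproduct (disjoint union) of sets, so its cardinality is the
sum of the sizes of the summands.
Coproduct of sets with sizes: 6 + 4 + 6 + 4 + 9 + 8 + 8
= 45

45


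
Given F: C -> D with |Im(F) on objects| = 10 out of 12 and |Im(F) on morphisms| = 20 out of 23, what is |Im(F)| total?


The image of F consists of distinct objects and distinct morphisms.
|Im(F)| on objects = 10
|Im(F)| on morphisms = 20
Total image cardinality = 10 + 20 = 30

30


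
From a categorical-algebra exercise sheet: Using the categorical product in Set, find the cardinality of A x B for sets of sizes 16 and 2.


In Set, the product A x B is the Cartesian product.
By the universal property, |A x B| = |A| * |B|.
|A x B| = 16 * 2 = 32

32


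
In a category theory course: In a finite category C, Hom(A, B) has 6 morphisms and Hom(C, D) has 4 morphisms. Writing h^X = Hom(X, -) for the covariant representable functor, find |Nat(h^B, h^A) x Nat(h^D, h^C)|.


By the Yoneda lemma, Nat(h^B, h^A) is isomorphic to Hom(A, B),
so |Nat(h^B, h^A)| = |Hom(A, B)| and |Nat(h^D, h^C)| = |Hom(C, D)|.
|Hom(A, B)| = 6, |Hom(C, D)| = 4.
|Nat(h^B, h^A) x Nat(h^D, h^C)| = 6 * 4 = 24

24


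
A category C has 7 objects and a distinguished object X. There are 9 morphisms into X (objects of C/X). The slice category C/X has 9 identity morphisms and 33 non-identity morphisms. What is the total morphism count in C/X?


In the slice category C/X, objects are morphisms to X.
Identity morphisms: 9 (one per object of C/X).
Non-identity morphisms: 33.
Total = 9 + 33 = 42

42


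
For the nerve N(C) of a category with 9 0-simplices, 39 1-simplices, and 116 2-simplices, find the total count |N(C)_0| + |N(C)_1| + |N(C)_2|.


The 2-skeleton of the nerve N(C) consists of simplices in dimensions 0, 1, 2:
  |N(C)_0| = 9 (objects)
  |N(C)_1| = 39 (morphisms)
  |N(C)_2| = 116 (composable pairs)
Total = 9 + 39 + 116 = 164

164


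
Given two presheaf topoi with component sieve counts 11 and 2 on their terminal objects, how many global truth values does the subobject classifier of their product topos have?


In a product of presheaf topoi E_1 x E_2, the subobject classifier
is Omega = Omega_1 x Omega_2 (componentwise), so
|Omega(top)| = |Omega_1(top_1)| * |Omega_2(top_2)|.
= 11 * 2 = 22.

22


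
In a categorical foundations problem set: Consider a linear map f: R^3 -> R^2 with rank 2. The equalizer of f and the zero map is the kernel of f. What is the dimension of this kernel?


The equalizer of f and the zero map is ker(f).
By the rank-nullity theorem: dim(ker(f)) = dim(domain) - rank(f).
dim(ker(f)) = 3 - 2 = 1

1


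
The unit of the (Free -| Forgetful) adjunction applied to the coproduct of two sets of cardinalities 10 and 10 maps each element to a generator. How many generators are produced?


The unit eta_X: X -> U(F(X)) of the Free-Forgetful adjunction
maps each element of X to a generator of F(X). For X = S + T (disjoint
union in Set), |S + T| = |S| + |T|.
Total mappings = 10 + 10 = 20.

20


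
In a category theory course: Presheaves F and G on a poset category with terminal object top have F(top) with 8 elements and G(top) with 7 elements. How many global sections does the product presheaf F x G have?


Global sections of a presheaf on a poset with terminal top satisfy
Gamma(H) ~ H(top). Presheaves admit pointwise products, so
(F x G)(top) = F(top) x G(top) (Cartesian product).
|Gamma(F x G)| = |F(top)| * |G(top)| = 8 * 7 = 56.

56


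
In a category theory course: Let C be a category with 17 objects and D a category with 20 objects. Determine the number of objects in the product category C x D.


The product category C x D has objects that are pairs (c, d).
Number of pairs = |Ob(C)| * |Ob(D)| = 17 * 20 = 340

340


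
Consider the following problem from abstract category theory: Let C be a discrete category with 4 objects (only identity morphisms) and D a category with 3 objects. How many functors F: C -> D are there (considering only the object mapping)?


A functor from a discrete category C to D is determined by
where each object maps. Each of the 4 objects of C can map
to any of the 3 objects of D independently.
Number of functors = 3^4 = 81

81


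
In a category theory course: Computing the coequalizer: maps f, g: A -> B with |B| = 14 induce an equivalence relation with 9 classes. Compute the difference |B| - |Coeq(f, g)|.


The coequalizer Coeq(f, g) = B / ~ has one element per equivalence class.
|B| = 14, |Coeq(f, g)| = 9.
|B| - |Coeq(f, g)| = 14 - 9 = 5.

5


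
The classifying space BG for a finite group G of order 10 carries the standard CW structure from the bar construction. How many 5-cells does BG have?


In the bar-construction CW model of BG, the n-cells are indexed by
n-tuples [g_1|...|g_n] of non-identity elements of G (degenerate
simplices with some g_i = e do not contribute cells), so there are
(|G| - 1)^n n-cells.
For dim = 5 with |G| = 10:
cells = (10 - 1)^5 = 9^5 = 59049

59049


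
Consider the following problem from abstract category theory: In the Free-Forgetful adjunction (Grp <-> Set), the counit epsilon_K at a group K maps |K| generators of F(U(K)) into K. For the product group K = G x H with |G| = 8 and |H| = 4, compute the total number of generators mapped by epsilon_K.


The counit epsilon_K: F(U(K)) -> K of the Free-Forgetful adjunction
maps |K| generators of F(U(K)) into K. For K = G x H (the product group),
|G x H| = |G| * |H|.
Total generators mapped = 8 * 4 = 32.

32


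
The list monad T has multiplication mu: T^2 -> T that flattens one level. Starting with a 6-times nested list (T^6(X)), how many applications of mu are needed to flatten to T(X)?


Each application of mu: T^2 -> T removes one layer of nesting.
Starting at depth 6 (i.e., T^6(X)), we need to reach T(X).
Number of mu applications = 6 - 1 = 5

5


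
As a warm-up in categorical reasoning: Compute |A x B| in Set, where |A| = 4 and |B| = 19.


In Set, the product A x B is the Cartesian product.
By the universal property, |A x B| = |A| * |B|.
|A x B| = 4 * 19 = 76

76


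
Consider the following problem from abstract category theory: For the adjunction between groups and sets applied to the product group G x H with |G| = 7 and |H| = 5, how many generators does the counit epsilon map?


The counit epsilon_K: F(U(K)) -> K of the Free-Forgetful adjunction
maps |K| generators of F(U(K)) into K. For K = G x H (the product group),
|G x H| = |G| * |H|.
Total generators mapped = 7 * 5 = 35.

35


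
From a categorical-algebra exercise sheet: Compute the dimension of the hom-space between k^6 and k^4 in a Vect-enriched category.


In Vect-enriched categories, Hom(k^n, k^m) is the space of m x n matrices.
dim(Hom(k^6, k^4)) = 4 * 6 = 24

24


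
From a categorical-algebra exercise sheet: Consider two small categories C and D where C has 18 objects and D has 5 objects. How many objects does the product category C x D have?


The product category C x D has objects that are pairs (c, d).
Number of pairs = |Ob(C)| * |Ob(D)| = 18 * 5 = 90

90


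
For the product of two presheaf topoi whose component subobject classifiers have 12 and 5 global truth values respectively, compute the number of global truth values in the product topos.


In a product of presheaf topoi E_1 x E_2, the subobject classifier
is Omega = Omega_1 x Omega_2 (componentwise), so
|Omega(top)| = |Omega_1(top_1)| * |Omega_2(top_2)|.
= 12 * 5 = 60.

60


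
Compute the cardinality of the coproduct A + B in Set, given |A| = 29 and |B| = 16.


In Set, the coproduct A + B is the disjoint union.
|A + B| = |A| + |B| = 29 + 16 = 45

45


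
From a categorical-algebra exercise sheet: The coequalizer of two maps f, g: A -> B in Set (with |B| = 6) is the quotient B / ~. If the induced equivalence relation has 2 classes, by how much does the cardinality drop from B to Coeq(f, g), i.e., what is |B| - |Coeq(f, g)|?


The coequalizer Coeq(f, g) = B / ~ has one element per equivalence class.
|B| = 6, |Coeq(f, g)| = 2.
|B| - |Coeq(f, g)| = 6 - 2 = 4.

4


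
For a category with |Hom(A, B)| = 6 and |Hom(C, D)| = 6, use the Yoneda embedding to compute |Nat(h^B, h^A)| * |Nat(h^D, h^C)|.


By the Yoneda lemma, Nat(h^B, h^A) is isomorphic to Hom(A, B),
so |Nat(h^B, h^A)| = |Hom(A, B)| and |Nat(h^D, h^C)| = |Hom(C, D)|.
|Hom(A, B)| = 6, |Hom(C, D)| = 6.
|Nat(h^B, h^A) x Nat(h^D, h^C)| = 6 * 6 = 36

36
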